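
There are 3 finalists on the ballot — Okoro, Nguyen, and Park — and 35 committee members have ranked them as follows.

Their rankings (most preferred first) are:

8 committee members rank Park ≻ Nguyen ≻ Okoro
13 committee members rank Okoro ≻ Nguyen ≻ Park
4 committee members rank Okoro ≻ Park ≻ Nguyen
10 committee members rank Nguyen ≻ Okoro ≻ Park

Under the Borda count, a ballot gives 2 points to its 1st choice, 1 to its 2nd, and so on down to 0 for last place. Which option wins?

Okoro

Borda scores:
  Okoro: 8·0 + 13·2 + 4·2 + 10·1 = 44
  Nguyen: 8·1 + 13·1 + 4·0 + 10·2 = 41
  Park: 8·2 + 13·0 + 4·1 + 10·0 = 20
Okoro has the highest total.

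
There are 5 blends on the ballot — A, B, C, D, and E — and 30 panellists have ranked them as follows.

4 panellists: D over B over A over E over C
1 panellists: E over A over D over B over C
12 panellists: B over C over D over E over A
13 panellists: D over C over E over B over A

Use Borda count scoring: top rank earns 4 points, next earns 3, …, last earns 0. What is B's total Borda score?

74

Borda scores:
  A: 4·2 + 3 + 12·0 + 13·0 = 11
  B: 4·3 + 1 + 12·4 + 13·1 = 74
  C: 4·0 + 0 + 12·3 + 13·3 = 75
  D: 4·4 + 2 + 12·2 + 13·4 = 94
  E: 4·1 + 4 + 12·1 + 13·2 = 46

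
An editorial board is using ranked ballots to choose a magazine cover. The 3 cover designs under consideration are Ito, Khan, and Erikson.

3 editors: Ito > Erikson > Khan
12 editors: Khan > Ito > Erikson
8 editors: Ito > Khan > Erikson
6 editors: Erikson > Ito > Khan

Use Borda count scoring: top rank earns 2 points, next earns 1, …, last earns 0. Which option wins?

Borda scores:
  Ito: 3·2 + 12·1 + 8·2 + 6·1 = 40
  Khan: 3·0 + 12·2 + 8·1 + 6·0 = 32
  Erikson: 3·1 + 12·0 + 8·0 + 6·2 = 15
Ito has the highest total.

Ito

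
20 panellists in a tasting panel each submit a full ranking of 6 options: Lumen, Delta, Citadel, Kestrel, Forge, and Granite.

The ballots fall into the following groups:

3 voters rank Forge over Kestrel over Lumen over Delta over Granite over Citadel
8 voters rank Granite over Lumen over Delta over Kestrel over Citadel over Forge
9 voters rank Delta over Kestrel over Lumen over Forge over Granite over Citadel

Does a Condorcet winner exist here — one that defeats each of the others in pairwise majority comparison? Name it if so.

Head-to-head results (20 voters total):
Lumen vs Delta: Lumen wins 11–9.
Lumen vs Citadel: Lumen wins 20–0.
Lumen vs Kestrel: Kestrel wins 12–8.
Lumen vs Forge: Lumen wins 17–3.
Lumen vs Granite: Lumen wins 12–8.
Delta vs Citadel: Delta wins 20–0.
Delta vs Kestrel: Delta wins 17–3.
Delta vs Forge: Delta wins 17–3.
Delta vs Granite: Delta wins 12–8.
Citadel vs Kestrel: Kestrel wins 20–0.
Citadel vs Forge: Forge wins 12–8.
Citadel vs Granite: Granite wins 20–0.
Kestrel vs Forge: Kestrel wins 17–3.
Kestrel vs Granite: Kestrel wins 12–8.
Forge vs Granite: Forge wins 12–8.
No candidate beats all others: Lumen beats Delta beats Kestrel beats Lumen, a majority cycle.

There is no Condorcet winner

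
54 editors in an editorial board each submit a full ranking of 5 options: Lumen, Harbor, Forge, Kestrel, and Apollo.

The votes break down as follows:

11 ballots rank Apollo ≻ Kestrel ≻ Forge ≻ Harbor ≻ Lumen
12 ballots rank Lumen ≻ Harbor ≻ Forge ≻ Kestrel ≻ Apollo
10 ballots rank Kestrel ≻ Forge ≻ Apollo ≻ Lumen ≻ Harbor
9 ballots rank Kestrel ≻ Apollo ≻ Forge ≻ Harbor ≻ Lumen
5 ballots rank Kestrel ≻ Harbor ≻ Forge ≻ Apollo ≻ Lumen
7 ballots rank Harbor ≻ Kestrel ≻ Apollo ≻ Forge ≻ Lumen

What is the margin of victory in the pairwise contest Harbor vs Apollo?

6

Ballots ranking Harbor above Apollo: 12+5+7 = 24.
Ballots ranking Apollo above Harbor: 11+10+9 = 30.
Apollo wins 30–24, a margin of 6.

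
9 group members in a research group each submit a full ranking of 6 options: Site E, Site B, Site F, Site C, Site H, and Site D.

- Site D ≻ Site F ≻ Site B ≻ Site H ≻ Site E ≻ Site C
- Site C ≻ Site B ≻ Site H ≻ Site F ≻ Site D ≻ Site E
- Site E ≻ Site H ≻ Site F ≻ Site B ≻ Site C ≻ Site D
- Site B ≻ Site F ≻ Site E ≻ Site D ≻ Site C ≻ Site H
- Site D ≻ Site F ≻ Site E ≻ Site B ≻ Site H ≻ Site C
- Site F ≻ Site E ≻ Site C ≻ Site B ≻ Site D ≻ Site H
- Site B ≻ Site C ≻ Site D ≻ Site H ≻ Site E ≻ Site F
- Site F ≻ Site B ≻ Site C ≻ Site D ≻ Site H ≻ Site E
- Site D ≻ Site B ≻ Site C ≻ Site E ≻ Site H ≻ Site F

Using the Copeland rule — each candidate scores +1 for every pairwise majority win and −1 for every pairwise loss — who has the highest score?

Site F

Pairwise results:
  Site E vs Site B: Site B wins 6–3.
  Site E vs Site F: Site F wins 6–3.
  Site E vs Site C: Site E wins 5–4.
  Site E vs Site H: Site E wins 5–4.
  Site E vs Site D: Site D wins 6–3.
  Site B vs Site F: Site F wins 5–4.
  Site B vs Site C: Site B wins 7–2.
  Site B vs Site H: Site B wins 8–1.
  Site B vs Site D: Site B wins 6–3.
  Site F vs Site C: Site F wins 6–3.
  Site F vs Site H: Site F wins 5–4.
  Site F vs Site D: Site F wins 5–4.
  Site C vs Site H: Site C wins 6–3.
  Site C vs Site D: Site C wins 5–4.
  Site H vs Site D: Site D wins 7–2.
Copeland scores (wins − losses):
  Site E: 2 − 3 = -1
  Site B: 4 − 1 = 3
  Site F: 5 − 0 = 5
  Site C: 2 − 3 = -1
  Site H: 0 − 5 = -5
  Site D: 2 − 3 = -1
Site F has the best Copeland score.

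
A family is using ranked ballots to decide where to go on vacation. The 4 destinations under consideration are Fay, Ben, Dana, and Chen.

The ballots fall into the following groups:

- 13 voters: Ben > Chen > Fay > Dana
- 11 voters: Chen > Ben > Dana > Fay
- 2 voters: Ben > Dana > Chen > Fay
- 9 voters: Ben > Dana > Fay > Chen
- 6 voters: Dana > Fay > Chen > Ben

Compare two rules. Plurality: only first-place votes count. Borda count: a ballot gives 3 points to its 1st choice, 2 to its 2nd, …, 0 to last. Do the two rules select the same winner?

Plurality first-place counts: Fay 0, Ben 24, Dana 6, Chen 11 → Ben.
Borda totals: Fay 34, Ben 94, Dana 51, Chen 67 → Ben.
The two rules agree on Ben.

Yes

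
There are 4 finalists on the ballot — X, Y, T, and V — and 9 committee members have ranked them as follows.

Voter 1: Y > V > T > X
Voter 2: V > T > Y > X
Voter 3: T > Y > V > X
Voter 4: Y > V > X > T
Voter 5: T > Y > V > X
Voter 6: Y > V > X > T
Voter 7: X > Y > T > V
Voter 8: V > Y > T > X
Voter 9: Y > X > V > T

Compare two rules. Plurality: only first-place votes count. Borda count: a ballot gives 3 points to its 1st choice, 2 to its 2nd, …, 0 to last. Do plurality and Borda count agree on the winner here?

Plurality first-place counts: X 1, Y 4, T 2, V 2 → Y.
Borda totals: X 7, Y 21, T 11, V 15 → Y.
The two rules agree on Y.

Yes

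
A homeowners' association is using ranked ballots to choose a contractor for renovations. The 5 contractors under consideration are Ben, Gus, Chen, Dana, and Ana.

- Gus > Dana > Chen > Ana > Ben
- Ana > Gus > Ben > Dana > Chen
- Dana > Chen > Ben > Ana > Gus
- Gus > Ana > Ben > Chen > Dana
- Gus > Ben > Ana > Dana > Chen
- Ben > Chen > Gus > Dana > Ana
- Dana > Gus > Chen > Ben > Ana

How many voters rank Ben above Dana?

4

Ballots ranking Ben above Dana: 4.
Ballots ranking Dana above Ben: 3.
So 4 of 7 voters prefer Ben to Dana.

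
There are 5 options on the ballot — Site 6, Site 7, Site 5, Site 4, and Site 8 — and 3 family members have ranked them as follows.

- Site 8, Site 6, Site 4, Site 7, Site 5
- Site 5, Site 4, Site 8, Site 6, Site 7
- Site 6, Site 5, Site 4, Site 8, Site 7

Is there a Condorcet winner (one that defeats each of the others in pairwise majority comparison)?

Head-to-head results (3 voters total):
Site 6 vs Site 7: Site 6 wins 3–0.
Site 6 vs Site 5: Site 6 wins 2–1.
Site 6 vs Site 4: Site 6 wins 2–1.
Site 6 vs Site 8: Site 8 wins 2–1.
Site 7 vs Site 5: Site 5 wins 2–1.
Site 7 vs Site 4: Site 4 wins 3–0.
Site 7 vs Site 8: Site 8 wins 3–0.
Site 5 vs Site 4: Site 5 wins 2–1.
Site 5 vs Site 8: Site 5 wins 2–1.
Site 4 vs Site 8: Site 4 wins 2–1.
No candidate beats all others: Site 6 beats Site 5 beats Site 8 beats Site 6, a majority cycle.

No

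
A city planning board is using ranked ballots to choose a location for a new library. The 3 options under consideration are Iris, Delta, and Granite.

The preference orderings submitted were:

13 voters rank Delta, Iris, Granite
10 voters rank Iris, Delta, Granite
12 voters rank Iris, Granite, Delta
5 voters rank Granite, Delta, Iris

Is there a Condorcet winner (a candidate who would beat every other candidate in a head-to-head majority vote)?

Yes

Head-to-head results (40 voters total):
Iris vs Delta: Iris wins 22–18.
Iris vs Granite: Iris wins 35–5.
Delta vs Granite: Delta wins 23–17.
Iris beats each rival — Delta (22–18), Granite (35–5) — so Iris is the Condorcet winner.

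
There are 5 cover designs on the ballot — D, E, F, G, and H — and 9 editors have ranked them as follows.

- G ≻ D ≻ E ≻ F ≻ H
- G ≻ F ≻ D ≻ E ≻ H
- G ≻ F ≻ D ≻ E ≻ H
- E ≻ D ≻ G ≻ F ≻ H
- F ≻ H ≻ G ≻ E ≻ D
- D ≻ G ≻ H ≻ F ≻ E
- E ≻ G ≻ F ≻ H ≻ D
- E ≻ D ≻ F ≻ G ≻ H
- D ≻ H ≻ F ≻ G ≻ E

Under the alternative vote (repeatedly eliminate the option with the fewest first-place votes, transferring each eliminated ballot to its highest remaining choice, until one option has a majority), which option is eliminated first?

H

Round 1: E 3, G 3, D 2, F 1, H 0. H has the fewest and is eliminated.
Round 2: E 3, G 3, D 2, F 1. F has the fewest and is eliminated.
Round 3: G 4, E 3, D 2. D has the fewest and is eliminated.
Round 4: G 6, E 3. G has a majority.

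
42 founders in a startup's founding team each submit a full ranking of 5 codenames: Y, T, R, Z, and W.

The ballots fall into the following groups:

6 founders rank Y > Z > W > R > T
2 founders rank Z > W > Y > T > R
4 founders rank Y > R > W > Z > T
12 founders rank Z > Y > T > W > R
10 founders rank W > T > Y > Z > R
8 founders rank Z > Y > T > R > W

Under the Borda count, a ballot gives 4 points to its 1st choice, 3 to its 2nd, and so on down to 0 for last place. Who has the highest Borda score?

Y

Borda scores:
  Y: 6·4 + 2·2 + 4·4 + 12·3 + 10·2 + 8·3 = 124
  T: 6·0 + 2·1 + 4·0 + 12·2 + 10·3 + 8·2 = 72
  R: 6·1 + 2·0 + 4·3 + 12·0 + 10·0 + 8·1 = 26
  Z: 6·3 + 2·4 + 4·1 + 12·4 + 10·1 + 8·4 = 120
  W: 6·2 + 2·3 + 4·2 + 12·1 + 10·4 + 8·0 = 78
Y has the highest total.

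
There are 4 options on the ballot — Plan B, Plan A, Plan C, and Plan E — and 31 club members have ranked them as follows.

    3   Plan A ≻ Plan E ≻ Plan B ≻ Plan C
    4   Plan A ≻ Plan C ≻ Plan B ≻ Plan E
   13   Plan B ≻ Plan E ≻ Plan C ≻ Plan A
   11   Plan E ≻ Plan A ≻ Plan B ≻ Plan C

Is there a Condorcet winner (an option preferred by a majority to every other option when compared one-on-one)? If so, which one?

There is no Condorcet winner

Head-to-head results (31 voters total):
Plan B vs Plan A: Plan A wins 18–13.
Plan B vs Plan C: Plan B wins 27–4.
Plan B vs Plan E: Plan B wins 17–14.
Plan A vs Plan C: Plan A wins 18–13.
Plan A vs Plan E: Plan E wins 24–7.
Plan C vs Plan E: Plan E wins 27–4.
No candidate beats all others: Plan B beats Plan E beats Plan A beats Plan B, a majority cycle.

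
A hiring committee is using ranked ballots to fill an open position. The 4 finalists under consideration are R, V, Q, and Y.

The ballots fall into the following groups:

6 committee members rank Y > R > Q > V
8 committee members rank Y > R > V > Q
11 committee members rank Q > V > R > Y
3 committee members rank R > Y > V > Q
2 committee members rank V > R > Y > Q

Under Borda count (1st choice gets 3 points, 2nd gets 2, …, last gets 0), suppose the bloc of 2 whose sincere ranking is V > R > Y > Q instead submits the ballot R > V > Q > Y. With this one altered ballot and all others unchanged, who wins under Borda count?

R

Borda totals with the altered ballot: R 54, V 37, Q 41, Y 48.
The winner is unchanged: still R.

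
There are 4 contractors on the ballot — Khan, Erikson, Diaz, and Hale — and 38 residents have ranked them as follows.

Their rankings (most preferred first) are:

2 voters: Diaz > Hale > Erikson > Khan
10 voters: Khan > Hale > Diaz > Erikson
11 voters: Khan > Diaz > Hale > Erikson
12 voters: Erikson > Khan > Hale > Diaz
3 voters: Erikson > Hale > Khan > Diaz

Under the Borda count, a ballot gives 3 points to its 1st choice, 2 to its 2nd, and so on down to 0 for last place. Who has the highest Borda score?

Khan

Borda scores:
  Khan: 2·0 + 10·3 + 11·3 + 12·2 + 3·1 = 90
  Erikson: 2·1 + 10·0 + 11·0 + 12·3 + 3·3 = 47
  Diaz: 2·3 + 10·1 + 11·2 + 12·0 + 3·0 = 38
  Hale: 2·2 + 10·2 + 11·1 + 12·1 + 3·2 = 53
Khan has the highest total.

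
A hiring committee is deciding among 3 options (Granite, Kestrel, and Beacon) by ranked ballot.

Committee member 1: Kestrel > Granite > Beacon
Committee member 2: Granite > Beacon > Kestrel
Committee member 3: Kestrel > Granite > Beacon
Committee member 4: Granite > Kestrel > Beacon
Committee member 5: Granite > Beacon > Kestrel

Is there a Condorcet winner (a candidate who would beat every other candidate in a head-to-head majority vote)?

Head-to-head results (5 voters total):
Granite vs Kestrel: Granite wins 3–2.
Granite vs Beacon: Granite wins 5–0.
Kestrel vs Beacon: Kestrel wins 3–2.
Granite beats each rival — Kestrel (3–2), Beacon (5–0) — so Granite is the Condorcet winner.

Yes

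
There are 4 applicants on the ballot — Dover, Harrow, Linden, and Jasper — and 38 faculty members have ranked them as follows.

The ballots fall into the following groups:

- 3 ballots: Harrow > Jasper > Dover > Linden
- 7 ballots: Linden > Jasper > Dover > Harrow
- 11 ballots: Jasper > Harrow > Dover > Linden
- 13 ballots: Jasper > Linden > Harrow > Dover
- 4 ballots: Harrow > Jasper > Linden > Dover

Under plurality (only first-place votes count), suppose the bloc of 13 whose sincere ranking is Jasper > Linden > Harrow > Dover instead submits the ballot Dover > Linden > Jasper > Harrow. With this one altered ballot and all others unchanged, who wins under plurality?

First-place totals with the altered ballot: Dover 13, Harrow 7, Linden 7, Jasper 11.
The switch changes the winner from Jasper to Dover.

Dover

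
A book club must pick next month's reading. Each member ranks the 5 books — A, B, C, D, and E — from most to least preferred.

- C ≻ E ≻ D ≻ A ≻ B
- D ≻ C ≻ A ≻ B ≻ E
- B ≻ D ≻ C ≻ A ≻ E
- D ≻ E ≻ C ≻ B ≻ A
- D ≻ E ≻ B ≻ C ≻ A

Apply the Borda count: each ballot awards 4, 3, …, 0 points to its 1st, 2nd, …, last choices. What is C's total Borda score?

Borda scores:
  A: 1 + 2 + 1 + 0 + 0 = 4
  B: 0 + 1 + 4 + 1 + 2 = 8
  C: 4 + 3 + 2 + 2 + 1 = 12
  D: 2 + 4 + 3 + 4 + 4 = 17
  E: 3 + 0 + 0 + 3 + 3 = 9

12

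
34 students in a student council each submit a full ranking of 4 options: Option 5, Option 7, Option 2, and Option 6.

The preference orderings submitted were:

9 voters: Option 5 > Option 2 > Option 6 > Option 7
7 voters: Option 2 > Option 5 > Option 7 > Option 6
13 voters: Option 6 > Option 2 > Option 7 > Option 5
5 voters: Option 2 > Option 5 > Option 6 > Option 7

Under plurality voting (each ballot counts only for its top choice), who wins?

Option 6

First-place vote totals:
  Option 5: 9
  Option 7: 0
  Option 2: 12
  Option 6: 13
Option 6 has the most first-place votes.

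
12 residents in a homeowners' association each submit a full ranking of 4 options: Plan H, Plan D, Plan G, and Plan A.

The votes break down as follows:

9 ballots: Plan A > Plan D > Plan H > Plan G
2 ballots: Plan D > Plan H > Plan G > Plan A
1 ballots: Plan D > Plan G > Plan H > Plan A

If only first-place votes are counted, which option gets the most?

Plan A

First-place vote totals:
  Plan H: 0
  Plan D: 3
  Plan G: 0
  Plan A: 9
Plan A has the most first-place votes.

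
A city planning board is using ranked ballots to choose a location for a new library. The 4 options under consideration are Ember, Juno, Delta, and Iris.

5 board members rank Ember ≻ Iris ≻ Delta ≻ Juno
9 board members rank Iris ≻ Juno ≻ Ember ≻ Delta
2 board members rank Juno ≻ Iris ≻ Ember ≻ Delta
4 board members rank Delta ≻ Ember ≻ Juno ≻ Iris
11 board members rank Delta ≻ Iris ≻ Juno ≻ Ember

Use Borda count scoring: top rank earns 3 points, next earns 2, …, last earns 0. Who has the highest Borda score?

Iris

Borda scores:
  Ember: 5·3 + 9·1 + 2·1 + 4·2 + 11·0 = 34
  Juno: 5·0 + 9·2 + 2·3 + 4·1 + 11·1 = 39
  Delta: 5·1 + 9·0 + 2·0 + 4·3 + 11·3 = 50
  Iris: 5·2 + 9·3 + 2·2 + 4·0 + 11·2 = 63
Iris has the highest total.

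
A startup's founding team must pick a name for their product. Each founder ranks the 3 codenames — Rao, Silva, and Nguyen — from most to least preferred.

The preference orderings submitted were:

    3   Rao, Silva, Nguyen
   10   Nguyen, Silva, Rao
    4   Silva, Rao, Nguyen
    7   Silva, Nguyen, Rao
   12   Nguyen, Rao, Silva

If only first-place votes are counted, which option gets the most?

Nguyen

First-place vote totals:
  Rao: 3
  Silva: 11
  Nguyen: 22
Nguyen has the most first-place votes.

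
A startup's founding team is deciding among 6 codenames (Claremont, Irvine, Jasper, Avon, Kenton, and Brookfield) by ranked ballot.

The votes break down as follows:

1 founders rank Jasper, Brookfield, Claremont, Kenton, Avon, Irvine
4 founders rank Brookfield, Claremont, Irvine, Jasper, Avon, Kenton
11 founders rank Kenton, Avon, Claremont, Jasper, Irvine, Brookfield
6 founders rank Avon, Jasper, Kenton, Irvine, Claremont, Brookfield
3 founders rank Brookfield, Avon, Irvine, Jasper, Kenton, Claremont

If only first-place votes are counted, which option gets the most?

Kenton

First-place vote totals:
  Claremont: 0
  Irvine: 0
  Jasper: 1
  Avon: 6
  Kenton: 11
  Brookfield: 7
Kenton has the most first-place votes.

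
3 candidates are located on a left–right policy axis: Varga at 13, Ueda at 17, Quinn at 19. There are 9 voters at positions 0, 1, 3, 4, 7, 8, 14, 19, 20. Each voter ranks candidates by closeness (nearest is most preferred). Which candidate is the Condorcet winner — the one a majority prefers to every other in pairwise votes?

Varga

With single-peaked preferences on a line, the Condorcet winner is the candidate closest to the median voter.
The median voter (position 7) is closest to Varga at 13.
Check: Varga vs Quinn — voters closer to Varga: 7 of 9.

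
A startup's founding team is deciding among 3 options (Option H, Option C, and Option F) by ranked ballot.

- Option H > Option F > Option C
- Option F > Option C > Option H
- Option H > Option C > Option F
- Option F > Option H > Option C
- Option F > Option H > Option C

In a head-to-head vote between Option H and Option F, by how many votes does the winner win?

Ballots ranking Option H above Option F: 2.
Ballots ranking Option F above Option H: 3.
Option F wins 3–2, a margin of 1.

1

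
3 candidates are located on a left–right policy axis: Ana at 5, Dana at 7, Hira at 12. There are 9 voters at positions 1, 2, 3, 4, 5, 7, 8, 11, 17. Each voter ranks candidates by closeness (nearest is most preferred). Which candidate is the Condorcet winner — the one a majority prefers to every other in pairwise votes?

With single-peaked preferences on a line, the Condorcet winner is the candidate closest to the median voter.
The median voter (position 5) is closest to Ana at 5.
Check: Ana vs Dana — voters closer to Ana: 5 of 9.

Ana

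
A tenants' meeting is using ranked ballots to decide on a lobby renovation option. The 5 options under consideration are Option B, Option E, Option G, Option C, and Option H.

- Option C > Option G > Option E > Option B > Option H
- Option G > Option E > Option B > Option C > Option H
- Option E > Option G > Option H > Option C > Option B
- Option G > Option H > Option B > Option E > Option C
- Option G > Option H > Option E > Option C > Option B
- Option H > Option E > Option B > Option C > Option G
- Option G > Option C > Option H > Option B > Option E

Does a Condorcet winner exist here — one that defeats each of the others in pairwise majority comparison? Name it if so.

Head-to-head results (7 voters total):
Option B vs Option E: Option E wins 5–2.
Option B vs Option G: Option G wins 6–1.
Option B vs Option C: Option C wins 4–3.
Option B vs Option H: Option H wins 5–2.
Option E vs Option G: Option G wins 5–2.
Option E vs Option C: Option E wins 5–2.
Option E vs Option H: Option H wins 4–3.
Option G vs Option C: Option G wins 5–2.
Option G vs Option H: Option G wins 6–1.
Option C vs Option H: Option H wins 4–3.
Option G beats each rival — Option B (6–1), Option E (5–2), Option C (5–2), Option H (6–1) — so Option G is the Condorcet winner.

Option G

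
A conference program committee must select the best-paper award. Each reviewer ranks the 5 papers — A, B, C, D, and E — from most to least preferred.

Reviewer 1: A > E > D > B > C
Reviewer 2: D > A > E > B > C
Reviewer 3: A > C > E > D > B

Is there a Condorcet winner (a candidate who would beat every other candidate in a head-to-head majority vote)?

Yes

Head-to-head results (3 voters total):
A vs B: A wins 3–0.
A vs C: A wins 3–0.
A vs D: A wins 2–1.
A vs E: A wins 3–0.
B vs C: B wins 2–1.
B vs D: D wins 3–0.
B vs E: E wins 3–0.
C vs D: D wins 2–1.
C vs E: E wins 2–1.
D vs E: E wins 2–1.
A beats each rival — B (3–0), C (3–0), D (2–1), E (3–0) — so A is the Condorcet winner.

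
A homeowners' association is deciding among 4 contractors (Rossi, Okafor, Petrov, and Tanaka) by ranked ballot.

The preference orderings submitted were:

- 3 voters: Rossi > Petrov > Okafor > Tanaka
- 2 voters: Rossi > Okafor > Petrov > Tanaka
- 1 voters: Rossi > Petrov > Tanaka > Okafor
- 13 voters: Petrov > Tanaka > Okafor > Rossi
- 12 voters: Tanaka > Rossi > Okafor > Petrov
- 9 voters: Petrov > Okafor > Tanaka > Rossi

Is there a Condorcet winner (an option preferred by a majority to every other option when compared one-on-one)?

Yes

Head-to-head results (40 voters total):
Rossi vs Okafor: Okafor wins 22–18.
Rossi vs Petrov: Petrov wins 22–18.
Rossi vs Tanaka: Tanaka wins 34–6.
Okafor vs Petrov: Petrov wins 26–14.
Okafor vs Tanaka: Tanaka wins 26–14.
Petrov vs Tanaka: Petrov wins 28–12.
Petrov beats each rival — Rossi (22–18), Okafor (26–14), Tanaka (28–12) — so Petrov is the Condorcet winner.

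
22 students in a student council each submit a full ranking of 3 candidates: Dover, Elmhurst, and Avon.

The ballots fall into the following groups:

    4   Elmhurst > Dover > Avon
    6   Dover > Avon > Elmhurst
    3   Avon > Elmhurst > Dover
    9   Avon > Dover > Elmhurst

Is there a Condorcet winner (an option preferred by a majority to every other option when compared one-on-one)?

Yes

Head-to-head results (22 voters total):
Dover vs Elmhurst: Dover wins 15–7.
Dover vs Avon: Avon wins 12–10.
Elmhurst vs Avon: Avon wins 18–4.
Avon beats each rival — Dover (12–10), Elmhurst (18–4) — so Avon is the Condorcet winner.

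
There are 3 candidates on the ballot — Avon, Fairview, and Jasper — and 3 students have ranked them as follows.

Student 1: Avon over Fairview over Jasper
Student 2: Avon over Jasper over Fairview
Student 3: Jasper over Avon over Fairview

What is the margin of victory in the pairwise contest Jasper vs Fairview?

1

Ballots ranking Jasper above Fairview: 2.
Ballots ranking Fairview above Jasper: 1.
Jasper wins 2–1, a margin of 1.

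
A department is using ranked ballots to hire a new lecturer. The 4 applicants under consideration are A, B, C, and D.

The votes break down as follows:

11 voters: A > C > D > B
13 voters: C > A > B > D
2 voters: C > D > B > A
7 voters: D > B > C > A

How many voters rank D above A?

9

Ballots ranking D above A: 2+7 = 9.
Ballots ranking A above D: 11+13 = 24.
So 9 of 33 voters prefer D to A.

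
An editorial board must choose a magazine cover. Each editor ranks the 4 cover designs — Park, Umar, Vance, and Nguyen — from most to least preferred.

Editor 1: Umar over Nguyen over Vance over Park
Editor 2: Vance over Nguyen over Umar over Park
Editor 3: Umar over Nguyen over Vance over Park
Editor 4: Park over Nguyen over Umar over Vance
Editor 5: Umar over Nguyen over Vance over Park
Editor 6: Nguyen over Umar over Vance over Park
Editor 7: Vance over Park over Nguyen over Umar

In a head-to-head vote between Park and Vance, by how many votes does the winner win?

Ballots ranking Park above Vance: 1.
Ballots ranking Vance above Park: 6.
Vance wins 6–1, a margin of 5.

5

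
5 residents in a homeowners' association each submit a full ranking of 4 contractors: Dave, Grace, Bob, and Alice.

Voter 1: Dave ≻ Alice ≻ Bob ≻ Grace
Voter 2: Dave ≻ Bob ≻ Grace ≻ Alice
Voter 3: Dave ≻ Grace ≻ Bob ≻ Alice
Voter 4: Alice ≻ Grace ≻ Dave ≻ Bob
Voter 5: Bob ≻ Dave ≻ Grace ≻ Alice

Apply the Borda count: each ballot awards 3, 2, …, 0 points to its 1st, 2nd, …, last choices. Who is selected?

Borda scores:
  Dave: 3 + 3 + 3 + 1 + 2 = 12
  Grace: 0 + 1 + 2 + 2 + 1 = 6
  Bob: 1 + 2 + 1 + 0 + 3 = 7
  Alice: 2 + 0 + 0 + 3 + 0 = 5
Dave has the highest total.

Dave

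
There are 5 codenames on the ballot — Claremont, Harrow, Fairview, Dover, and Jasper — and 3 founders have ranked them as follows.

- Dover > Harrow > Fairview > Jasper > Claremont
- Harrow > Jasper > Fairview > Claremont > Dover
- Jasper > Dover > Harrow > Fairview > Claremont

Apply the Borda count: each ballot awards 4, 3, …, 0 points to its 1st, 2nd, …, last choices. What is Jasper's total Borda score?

Borda scores:
  Claremont: 0 + 1 + 0 = 1
  Harrow: 3 + 4 + 2 = 9
  Fairview: 2 + 2 + 1 = 5
  Dover: 4 + 0 + 3 = 7
  Jasper: 1 + 3 + 4 = 8

8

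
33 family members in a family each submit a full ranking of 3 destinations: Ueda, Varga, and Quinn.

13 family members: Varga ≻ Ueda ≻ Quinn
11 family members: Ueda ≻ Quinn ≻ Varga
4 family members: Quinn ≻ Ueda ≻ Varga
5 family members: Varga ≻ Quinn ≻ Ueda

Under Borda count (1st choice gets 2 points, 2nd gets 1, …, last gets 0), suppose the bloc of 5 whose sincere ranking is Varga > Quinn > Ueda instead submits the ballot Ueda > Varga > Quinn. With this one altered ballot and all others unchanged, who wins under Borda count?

Ueda

Borda totals with the altered ballot: Ueda 49, Varga 31, Quinn 19.
The winner is unchanged: still Ueda.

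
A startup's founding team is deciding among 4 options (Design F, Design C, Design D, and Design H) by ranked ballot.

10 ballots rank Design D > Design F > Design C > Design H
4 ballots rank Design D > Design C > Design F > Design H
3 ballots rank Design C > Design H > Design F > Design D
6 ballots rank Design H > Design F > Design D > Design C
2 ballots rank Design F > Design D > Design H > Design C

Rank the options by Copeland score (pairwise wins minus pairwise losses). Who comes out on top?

Design D

Pairwise results:
  Design F vs Design C: Design F wins 18–7.
  Design F vs Design D: Design D wins 14–11.
  Design F vs Design H: Design F wins 16–9.
  Design C vs Design D: Design D wins 22–3.
  Design C vs Design H: Design C wins 17–8.
  Design D vs Design H: Design D wins 16–9.
Copeland scores (wins − losses):
  Design F: 2 − 1 = 1
  Design C: 1 − 2 = -1
  Design D: 3 − 0 = 3
  Design H: 0 − 3 = -3
Design D has the best Copeland score.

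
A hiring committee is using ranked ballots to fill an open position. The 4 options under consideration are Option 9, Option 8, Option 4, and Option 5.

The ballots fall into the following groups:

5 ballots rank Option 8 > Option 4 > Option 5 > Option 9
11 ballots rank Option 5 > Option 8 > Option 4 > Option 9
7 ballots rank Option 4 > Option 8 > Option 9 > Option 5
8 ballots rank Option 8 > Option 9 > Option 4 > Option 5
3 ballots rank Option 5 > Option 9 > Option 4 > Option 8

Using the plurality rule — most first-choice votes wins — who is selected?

First-place vote totals:
  Option 9: 0
  Option 8: 13
  Option 4: 7
  Option 5: 14
Option 5 has the most first-place votes.

Option 5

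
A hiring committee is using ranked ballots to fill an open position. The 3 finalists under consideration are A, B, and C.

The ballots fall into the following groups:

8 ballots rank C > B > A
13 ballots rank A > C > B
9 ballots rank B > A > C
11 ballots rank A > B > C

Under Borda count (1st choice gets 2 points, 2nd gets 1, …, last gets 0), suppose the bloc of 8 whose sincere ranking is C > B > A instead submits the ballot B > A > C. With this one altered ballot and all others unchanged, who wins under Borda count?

A

Borda totals with the altered ballot: A 65, B 45, C 13.
The winner is unchanged: still A.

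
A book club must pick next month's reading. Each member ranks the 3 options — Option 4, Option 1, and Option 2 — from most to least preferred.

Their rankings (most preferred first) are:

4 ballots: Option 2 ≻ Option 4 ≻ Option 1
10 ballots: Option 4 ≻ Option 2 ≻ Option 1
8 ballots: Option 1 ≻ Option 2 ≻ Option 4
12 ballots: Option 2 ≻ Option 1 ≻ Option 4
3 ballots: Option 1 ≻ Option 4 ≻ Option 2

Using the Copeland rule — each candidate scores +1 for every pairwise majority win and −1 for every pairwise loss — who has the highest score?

Option 2

Pairwise results:
  Option 4 vs Option 1: Option 1 wins 23–14.
  Option 4 vs Option 2: Option 2 wins 24–13.
  Option 1 vs Option 2: Option 2 wins 26–11.
Copeland scores (wins − losses):
  Option 4: 0 − 2 = -2
  Option 1: 1 − 1 = 0
  Option 2: 2 − 0 = 2
Option 2 has the best Copeland score.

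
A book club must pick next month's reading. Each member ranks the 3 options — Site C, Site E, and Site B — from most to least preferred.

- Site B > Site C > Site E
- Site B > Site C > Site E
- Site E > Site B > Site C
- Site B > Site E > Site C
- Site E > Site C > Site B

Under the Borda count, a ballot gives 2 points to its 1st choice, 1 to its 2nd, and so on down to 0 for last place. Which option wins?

Borda scores:
  Site C: 1 + 1 + 0 + 0 + 1 = 3
  Site E: 0 + 0 + 2 + 1 + 2 = 5
  Site B: 2 + 2 + 1 + 2 + 0 = 7
Site B has the highest total.

Site B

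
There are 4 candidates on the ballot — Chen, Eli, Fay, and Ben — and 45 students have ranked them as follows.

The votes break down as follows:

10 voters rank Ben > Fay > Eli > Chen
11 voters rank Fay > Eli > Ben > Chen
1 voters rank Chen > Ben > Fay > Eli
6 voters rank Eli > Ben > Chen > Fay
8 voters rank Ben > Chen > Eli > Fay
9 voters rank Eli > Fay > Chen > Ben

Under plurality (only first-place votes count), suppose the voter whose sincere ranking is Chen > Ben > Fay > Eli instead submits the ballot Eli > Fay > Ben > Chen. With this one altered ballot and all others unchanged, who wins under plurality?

Ben

First-place totals with the altered ballot: Chen 0, Eli 16, Fay 11, Ben 18.
The winner is unchanged: still Ben.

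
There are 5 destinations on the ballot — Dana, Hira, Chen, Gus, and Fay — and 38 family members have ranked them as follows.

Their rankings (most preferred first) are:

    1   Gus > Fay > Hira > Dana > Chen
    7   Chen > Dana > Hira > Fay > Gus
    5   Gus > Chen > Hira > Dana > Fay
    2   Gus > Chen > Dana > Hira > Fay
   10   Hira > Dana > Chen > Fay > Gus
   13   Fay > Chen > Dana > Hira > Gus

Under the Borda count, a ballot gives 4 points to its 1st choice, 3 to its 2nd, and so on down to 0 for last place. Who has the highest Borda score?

Borda scores:
  Dana: 1 + 7·3 + 5·1 + 2·2 + 10·3 + 13·2 = 87
  Hira: 2 + 7·2 + 5·2 + 2·1 + 10·4 + 13·1 = 81
  Chen: 0 + 7·4 + 5·3 + 2·3 + 10·2 + 13·3 = 108
  Gus: 4 + 7·0 + 5·4 + 2·4 + 10·0 + 13·0 = 32
  Fay: 3 + 7·1 + 5·0 + 2·0 + 10·1 + 13·4 = 72
Chen has the highest total.

Chen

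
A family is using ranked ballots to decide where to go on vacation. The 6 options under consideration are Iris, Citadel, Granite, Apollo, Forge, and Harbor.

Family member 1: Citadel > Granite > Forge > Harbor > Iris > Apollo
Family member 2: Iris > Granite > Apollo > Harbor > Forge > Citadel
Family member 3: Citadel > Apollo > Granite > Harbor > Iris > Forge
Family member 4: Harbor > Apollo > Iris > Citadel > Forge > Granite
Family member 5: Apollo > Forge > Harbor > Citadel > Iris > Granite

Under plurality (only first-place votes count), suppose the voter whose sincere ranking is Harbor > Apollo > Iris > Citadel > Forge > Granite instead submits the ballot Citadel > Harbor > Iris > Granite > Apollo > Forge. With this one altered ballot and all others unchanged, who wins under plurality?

First-place totals with the altered ballot: Iris 1, Citadel 3, Granite 0, Apollo 1, Forge 0, Harbor 0.
The winner is unchanged: still Citadel.

Citadel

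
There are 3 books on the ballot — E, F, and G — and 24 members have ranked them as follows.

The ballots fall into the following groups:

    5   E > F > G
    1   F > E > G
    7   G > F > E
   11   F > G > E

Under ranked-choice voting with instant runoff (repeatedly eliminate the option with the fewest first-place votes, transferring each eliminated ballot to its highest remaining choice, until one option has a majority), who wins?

F

Round 1: F 12, G 7, E 5. E has the fewest and is eliminated.
Round 2: F 17, G 7. F has a majority.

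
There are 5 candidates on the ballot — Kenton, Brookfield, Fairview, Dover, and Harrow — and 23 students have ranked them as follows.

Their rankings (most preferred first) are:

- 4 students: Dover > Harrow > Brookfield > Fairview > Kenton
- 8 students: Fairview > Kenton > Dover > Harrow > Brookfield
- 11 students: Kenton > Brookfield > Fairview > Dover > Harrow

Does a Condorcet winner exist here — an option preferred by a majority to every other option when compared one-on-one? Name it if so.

Head-to-head results (23 voters total):
Kenton vs Brookfield: Kenton wins 19–4.
Kenton vs Fairview: Fairview wins 12–11.
Kenton vs Dover: Kenton wins 19–4.
Kenton vs Harrow: Kenton wins 19–4.
Brookfield vs Fairview: Brookfield wins 15–8.
Brookfield vs Dover: Dover wins 12–11.
Brookfield vs Harrow: Harrow wins 12–11.
Fairview vs Dover: Fairview wins 19–4.
Fairview vs Harrow: Fairview wins 19–4.
Dover vs Harrow: Dover wins 23–0.
No candidate beats all others: Kenton beats Brookfield beats Fairview beats Kenton, a majority cycle.

There is no Condorcet winner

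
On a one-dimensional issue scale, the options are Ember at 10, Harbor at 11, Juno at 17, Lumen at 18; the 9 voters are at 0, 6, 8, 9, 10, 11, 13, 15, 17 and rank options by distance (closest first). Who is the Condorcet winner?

Ember

With single-peaked preferences on a line, the Condorcet winner is the candidate closest to the median voter.
The median voter (position 10) is closest to Ember at 10.
Check: Ember vs Juno — voters closer to Ember: 7 of 9.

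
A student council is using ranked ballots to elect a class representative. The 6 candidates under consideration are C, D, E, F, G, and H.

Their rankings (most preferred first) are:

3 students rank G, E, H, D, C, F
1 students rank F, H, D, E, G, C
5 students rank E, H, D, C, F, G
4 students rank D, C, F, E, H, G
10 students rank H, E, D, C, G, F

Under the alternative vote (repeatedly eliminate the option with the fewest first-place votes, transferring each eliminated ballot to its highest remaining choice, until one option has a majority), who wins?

Round 1: H 10, E 5, D 4, G 3, F 1, C 0. C has the fewest and is eliminated.
Round 2: H 10, E 5, D 4, G 3, F 1. F has the fewest and is eliminated.
Round 3: H 11, E 5, D 4, G 3. G has the fewest and is eliminated.
Round 4: H 11, E 8, D 4. D has the fewest and is eliminated.
Round 5: E 12, H 11. E has a majority.

E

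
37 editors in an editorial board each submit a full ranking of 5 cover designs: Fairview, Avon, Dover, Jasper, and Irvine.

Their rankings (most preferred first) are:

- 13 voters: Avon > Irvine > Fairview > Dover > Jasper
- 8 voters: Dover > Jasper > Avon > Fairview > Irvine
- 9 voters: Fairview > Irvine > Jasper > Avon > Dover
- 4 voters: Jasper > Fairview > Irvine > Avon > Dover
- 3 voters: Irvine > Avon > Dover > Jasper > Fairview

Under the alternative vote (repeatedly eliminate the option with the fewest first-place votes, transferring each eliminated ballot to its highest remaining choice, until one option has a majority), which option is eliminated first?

Round 1: Avon 13, Fairview 9, Dover 8, Jasper 4, Irvine 3. Irvine has the fewest and is eliminated.
Round 2: Avon 16, Fairview 9, Dover 8, Jasper 4. Jasper has the fewest and is eliminated.
Round 3: Avon 16, Fairview 13, Dover 8. Dover has the fewest and is eliminated.
Round 4: Avon 24, Fairview 13. Avon has a majority.

Irvine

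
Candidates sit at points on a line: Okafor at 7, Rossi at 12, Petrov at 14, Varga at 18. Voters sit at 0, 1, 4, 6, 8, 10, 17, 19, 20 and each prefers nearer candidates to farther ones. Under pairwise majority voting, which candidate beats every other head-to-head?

With single-peaked preferences on a line, the Condorcet winner is the candidate closest to the median voter.
The median voter (position 8) is closest to Okafor at 7.
Check: Okafor vs Petrov — voters closer to Okafor: 6 of 9.

Okafor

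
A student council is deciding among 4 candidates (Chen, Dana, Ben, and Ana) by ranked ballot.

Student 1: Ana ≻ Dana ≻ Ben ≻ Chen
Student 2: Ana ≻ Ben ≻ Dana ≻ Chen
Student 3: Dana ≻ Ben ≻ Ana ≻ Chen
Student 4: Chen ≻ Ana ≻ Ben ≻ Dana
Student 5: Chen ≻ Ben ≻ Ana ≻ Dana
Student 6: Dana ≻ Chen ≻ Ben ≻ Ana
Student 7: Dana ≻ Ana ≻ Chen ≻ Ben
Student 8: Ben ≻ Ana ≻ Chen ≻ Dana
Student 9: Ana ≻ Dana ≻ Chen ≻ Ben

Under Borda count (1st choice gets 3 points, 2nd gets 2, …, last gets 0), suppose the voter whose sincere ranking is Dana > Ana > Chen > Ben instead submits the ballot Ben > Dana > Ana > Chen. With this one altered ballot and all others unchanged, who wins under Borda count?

Borda totals with the altered ballot: Chen 10, Dana 13, Ben 15, Ana 16.
The winner is unchanged: still Ana.

Ana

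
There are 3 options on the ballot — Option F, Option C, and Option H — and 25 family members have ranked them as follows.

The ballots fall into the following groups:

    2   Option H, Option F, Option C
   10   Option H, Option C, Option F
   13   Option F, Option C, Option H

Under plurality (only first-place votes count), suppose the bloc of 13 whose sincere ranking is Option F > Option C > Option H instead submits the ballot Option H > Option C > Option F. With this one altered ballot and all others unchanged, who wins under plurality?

First-place totals with the altered ballot: Option F 0, Option C 0, Option H 25.
The switch changes the winner from Option F to Option H.

Option H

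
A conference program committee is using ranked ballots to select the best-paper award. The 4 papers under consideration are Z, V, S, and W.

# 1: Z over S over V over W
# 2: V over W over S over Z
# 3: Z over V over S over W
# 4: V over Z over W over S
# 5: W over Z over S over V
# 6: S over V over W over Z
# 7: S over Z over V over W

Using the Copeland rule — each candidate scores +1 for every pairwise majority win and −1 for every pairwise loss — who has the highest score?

Z

Pairwise results:
  Z vs V: Z wins 4–3.
  Z vs S: Z wins 4–3.
  Z vs W: Z wins 4–3.
  V vs S: S wins 4–3.
  V vs W: V wins 6–1.
  S vs W: S wins 4–3.
Copeland scores (wins − losses):
  Z: 3 − 0 = 3
  V: 1 − 2 = -1
  S: 2 − 1 = 1
  W: 0 − 3 = -3
Z has the best Copeland score.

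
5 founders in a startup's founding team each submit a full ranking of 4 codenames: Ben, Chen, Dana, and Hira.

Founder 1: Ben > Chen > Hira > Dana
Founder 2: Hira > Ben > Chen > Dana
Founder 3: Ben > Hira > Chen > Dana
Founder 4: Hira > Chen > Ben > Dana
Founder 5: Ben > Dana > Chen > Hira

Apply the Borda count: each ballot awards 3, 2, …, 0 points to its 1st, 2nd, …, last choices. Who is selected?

Ben

Borda scores:
  Ben: 3 + 2 + 3 + 1 + 3 = 12
  Chen: 2 + 1 + 1 + 2 + 1 = 7
  Dana: 0 + 0 + 0 + 0 + 2 = 2
  Hira: 1 + 3 + 2 + 3 + 0 = 9
Ben has the highest total.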